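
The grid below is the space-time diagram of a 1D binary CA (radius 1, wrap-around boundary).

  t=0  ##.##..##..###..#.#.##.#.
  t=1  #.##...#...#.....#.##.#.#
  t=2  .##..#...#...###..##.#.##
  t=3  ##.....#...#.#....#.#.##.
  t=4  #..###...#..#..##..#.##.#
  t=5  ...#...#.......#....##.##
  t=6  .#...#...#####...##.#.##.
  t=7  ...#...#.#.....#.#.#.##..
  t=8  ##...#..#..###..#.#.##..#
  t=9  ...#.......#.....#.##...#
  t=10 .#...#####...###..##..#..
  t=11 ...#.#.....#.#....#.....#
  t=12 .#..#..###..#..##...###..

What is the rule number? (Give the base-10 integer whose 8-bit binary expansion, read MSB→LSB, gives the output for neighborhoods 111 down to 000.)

  nb ###: next=.  (t=0,i=12, bit7=0)
  nb ##.: next=.  (t=0,i=1, bit6=0)
  nb #.#: next=#  (t=0,i=2, bit5=1)
  nb #..: next=.  (t=0,i=5, bit4=0)
  nb .##: next=#  (t=0,i=0, bit3=1)
  nb .#.: next=.  (t=0,i=16, bit2=0)
  nb ..#: next=.  (t=0,i=6, bit1=0)
  nb ...: next=#  (t=1,i=5, bit0=1)
  bits 00101001 = 41

41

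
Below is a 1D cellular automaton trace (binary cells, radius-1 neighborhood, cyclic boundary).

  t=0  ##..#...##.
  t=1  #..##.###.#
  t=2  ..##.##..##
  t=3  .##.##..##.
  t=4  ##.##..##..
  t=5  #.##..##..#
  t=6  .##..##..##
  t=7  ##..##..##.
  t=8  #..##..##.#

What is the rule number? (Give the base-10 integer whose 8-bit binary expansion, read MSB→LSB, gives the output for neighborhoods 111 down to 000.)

47

  nb ###: next=.  (t=1,i=7, bit7=0)
  nb ##.: next=.  (t=0,i=1, bit6=0)
  nb #.#: next=#  (t=0,i=10, bit5=1)
  nb #..: next=.  (t=0,i=2, bit4=0)
  nb .##: next=#  (t=0,i=0, bit3=1)
  nb .#.: next=#  (t=0,i=4, bit2=1)
  nb ..#: next=#  (t=0,i=3, bit1=1)
  nb ...: next=#  (t=0,i=6, bit0=1)
  bits 00101111 = 47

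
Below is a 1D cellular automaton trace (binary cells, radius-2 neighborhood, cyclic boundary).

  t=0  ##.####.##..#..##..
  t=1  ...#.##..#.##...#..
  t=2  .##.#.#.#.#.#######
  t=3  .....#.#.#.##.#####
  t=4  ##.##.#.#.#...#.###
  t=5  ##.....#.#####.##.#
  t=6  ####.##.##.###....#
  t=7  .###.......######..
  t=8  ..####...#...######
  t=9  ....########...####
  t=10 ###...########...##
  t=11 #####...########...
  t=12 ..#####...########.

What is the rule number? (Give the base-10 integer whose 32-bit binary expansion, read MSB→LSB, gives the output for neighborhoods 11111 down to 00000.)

  [31] ##### => #  t=2,i=14
  [30] ####. => #  t=0,i=5
  [29] ###.# => #  t=0,i=6
  [28] ###.. => #  t=3,i=18
  [27] ##.## => .  t=0,i=2
  [26] ##.#. => .  t=2,i=3
  [25] ##..# => .  t=0,i=10
  [24] ##... => #  t=1,i=13
  [23] #.### => #  t=0,i=3
  [22] #.##. => .  t=0,i=8
  [21] #.#.# => .  t=2,i=4
  [20] #.#.. => #  t=4,i=10
  [19] #..## => .  t=0,i=14
  [18] #..#. => #  t=0,i=11
  [17] #...# => #  t=1,i=14
  [16] #.... => #  t=1,i=18
  [15] .#### => .  t=0,i=4
  [14] .###. => #  t=5,i=0
  [13] .##.# => .  t=0,i=1
  [12] .##.. => #  t=0,i=9
  [11] .#.## => #  t=1,i=4
  [10] .#.#. => #  t=2,i=5
  [9] .#..# => .  t=0,i=13
  [8] .#... => #  t=1,i=17
  [7] ..### => .  t=6,i=18
  [6] ..##. => .  t=0,i=0
  [5] ..#.# => .  t=1,i=3
  [4] ..#.. => #  t=0,i=12
  [3] ...## => .  t=6,i=17
  [2] ...#. => #  t=1,i=2
  [1] ....# => #  t=1,i=1
  [0] ..... => .  t=1,i=0
  bits 11110001100101110101110100010110 = 4053228822

4053228822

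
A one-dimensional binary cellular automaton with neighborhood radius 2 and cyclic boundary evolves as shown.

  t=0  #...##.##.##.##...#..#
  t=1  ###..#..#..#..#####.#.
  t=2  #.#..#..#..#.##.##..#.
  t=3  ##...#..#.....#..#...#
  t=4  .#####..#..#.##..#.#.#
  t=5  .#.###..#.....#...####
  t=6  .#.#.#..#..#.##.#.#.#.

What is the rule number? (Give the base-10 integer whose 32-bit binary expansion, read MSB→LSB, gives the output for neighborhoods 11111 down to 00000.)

3517592725

  [31] ##### => #  t=1,i=16
  [30] ####. => #  t=1,i=17
  [29] ###.# => .  t=1,i=18
  [28] ###.. => #  t=1,i=2
  [27] ##.## => .  t=0,i=6
  [26] ##.#. => .  t=1,i=19
  [25] ##..# => .  t=1,i=3
  [24] ##... => #  t=0,i=1
  [23] #.### => #  t=1,i=0
  [22] #.##. => .  t=0,i=7
  [21] #.#.# => #  t=1,i=20
  [20] #.#.. => .  t=2,i=2
  [19] #..## => #  t=0,i=20
  [18] #..#. => .  t=1,i=4
  [17] #...# => #  t=0,i=2
  [16] #.... => .  t=3,i=10
  [15] .#### => .  t=1,i=15
  [14] .###. => .  t=1,i=1
  [13] .##.# => #  t=0,i=5
  [12] .##.. => #  t=0,i=0
  [11] .#.## => .  t=1,i=21
  [10] .#.#. => #  t=2,i=1
  [9] .#..# => .  t=0,i=19
  [8] .#... => .  t=3,i=9
  [7] ..### => #  t=1,i=14
  [6] ..##. => .  t=0,i=4
  [5] ..#.# => .  t=2,i=11
  [4] ..#.. => #  t=0,i=18
  [3] ...## => .  t=0,i=3
  [2] ...#. => #  t=0,i=17
  [1] ....# => .  t=3,i=12
  [0] ..... => #  t=3,i=11
  bits 11010001101010100011010010010101 = 3517592725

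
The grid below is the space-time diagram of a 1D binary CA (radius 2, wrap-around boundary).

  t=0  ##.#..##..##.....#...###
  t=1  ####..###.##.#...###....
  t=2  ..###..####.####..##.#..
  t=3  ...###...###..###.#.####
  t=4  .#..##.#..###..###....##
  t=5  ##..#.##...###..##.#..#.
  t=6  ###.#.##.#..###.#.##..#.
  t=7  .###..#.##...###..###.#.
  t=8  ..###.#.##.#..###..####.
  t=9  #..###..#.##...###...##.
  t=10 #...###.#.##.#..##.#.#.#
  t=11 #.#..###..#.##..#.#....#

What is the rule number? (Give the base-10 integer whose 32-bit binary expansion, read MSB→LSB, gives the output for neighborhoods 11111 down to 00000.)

  ##### -> .   bit 31 = 0  t=0,i=23
  ####. -> #   bit 30 = 1  t=0,i=0
  ###.# -> #   bit 29 = 1  t=0,i=1
  ###.. -> #   bit 28 = 1  t=1,i=3
  ##.## -> #   bit 27 = 1  t=1,i=9
  ##.#. -> #   bit 26 = 1  t=0,i=2
  ##..# -> #   bit 25 = 1  t=0,i=8
  ##... -> .   bit 24 = 0  t=0,i=12
  #.### -> .   bit 23 = 0  t=2,i=12
  #.##. -> #   bit 22 = 1  t=1,i=10
  #.#.# -> .   bit 21 = 0  t=3,i=18
  #.#.. -> #   bit 20 = 1  t=0,i=3
  #..## -> .   bit 19 = 0  t=0,i=5
  #..#. -> .   bit 18 = 0  t=5,i=3
  #...# -> #   bit 17 = 1  t=0,i=19
  #.... -> #   bit 16 = 1  t=0,i=13
  .#### -> .   bit 15 = 0  t=0,i=22
  .###. -> #   bit 14 = 1  t=1,i=7
  .##.# -> .   bit 13 = 0  t=1,i=11
  .##.. -> #   bit 12 = 1  t=0,i=7
  .#.## -> .   bit 11 = 0  t=3,i=19
  .#.#. -> .   bit 10 = 0  t=10,i=20
  .#..# -> .   bit 9 = 0  t=0,i=4
  .#... -> #   bit 8 = 1  t=0,i=18
  ..### -> .   bit 7 = 0  t=0,i=21
  ..##. -> #   bit 6 = 1  t=0,i=6
  ..#.# -> #   bit 5 = 1  t=5,i=4
  ..#.. -> #   bit 4 = 1  t=0,i=17
  ...## -> .   bit 3 = 0  t=0,i=20
  ...#. -> .   bit 2 = 0  t=0,i=16
  ....# -> .   bit 1 = 0  t=0,i=15
  ..... -> .   bit 0 = 0  t=0,i=14
  bits 01111110010100110101000101110000 = 2119389552

2119389552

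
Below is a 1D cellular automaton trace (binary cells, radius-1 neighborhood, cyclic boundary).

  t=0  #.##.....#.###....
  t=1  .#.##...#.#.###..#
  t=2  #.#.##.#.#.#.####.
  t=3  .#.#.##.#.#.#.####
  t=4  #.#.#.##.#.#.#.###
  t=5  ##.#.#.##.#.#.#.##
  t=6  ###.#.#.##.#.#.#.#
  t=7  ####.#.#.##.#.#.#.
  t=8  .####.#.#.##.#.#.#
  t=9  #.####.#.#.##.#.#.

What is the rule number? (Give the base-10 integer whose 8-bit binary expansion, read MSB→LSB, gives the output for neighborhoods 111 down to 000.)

  [7] ### => #  t=0,i=12
  [6] ##. => #  t=0,i=3
  [5] #.# => #  t=0,i=1
  [4] #.. => #  t=0,i=4
  [3] .## => .  t=0,i=2
  [2] .#. => .  t=0,i=0
  [1] ..# => #  t=0,i=8
  [0] ... => .  t=0,i=5
  bits 11110010 = 242

242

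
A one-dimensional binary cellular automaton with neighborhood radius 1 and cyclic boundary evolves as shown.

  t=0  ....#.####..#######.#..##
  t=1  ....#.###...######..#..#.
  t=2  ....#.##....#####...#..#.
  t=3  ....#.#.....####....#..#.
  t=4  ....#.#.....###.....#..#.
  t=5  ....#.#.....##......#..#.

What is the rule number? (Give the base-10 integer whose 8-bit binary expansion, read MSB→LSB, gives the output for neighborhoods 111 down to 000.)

140

  nb ###: next=#  (t=0,i=7, bit7=1)
  nb ##.: next=.  (t=0,i=9, bit6=0)
  nb #.#: next=.  (t=0,i=5, bit5=0)
  nb #..: next=.  (t=0,i=0, bit4=0)
  nb .##: next=#  (t=0,i=6, bit3=1)
  nb .#.: next=#  (t=0,i=4, bit2=1)
  nb ..#: next=.  (t=0,i=3, bit1=0)
  nb ...: next=.  (t=0,i=1, bit0=0)
  bits 10001100 = 140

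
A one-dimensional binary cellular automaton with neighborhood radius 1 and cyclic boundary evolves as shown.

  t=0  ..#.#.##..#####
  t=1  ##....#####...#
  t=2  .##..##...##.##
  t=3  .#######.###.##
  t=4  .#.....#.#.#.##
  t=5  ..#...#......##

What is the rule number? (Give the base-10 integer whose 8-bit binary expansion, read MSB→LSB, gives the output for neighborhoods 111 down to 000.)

90

  ###|.  b7=0 t=0,i=11
  ##.|#  b6=1 t=0,i=7
  #.#|.  b5=0 t=0,i=3
  #..|#  b4=1 t=0,i=0
  .##|#  b3=1 t=0,i=6
  .#.|.  b2=0 t=0,i=2
  ..#|#  b1=1 t=0,i=1
  ...|.  b0=0 t=1,i=3
  bits 01011010 = 90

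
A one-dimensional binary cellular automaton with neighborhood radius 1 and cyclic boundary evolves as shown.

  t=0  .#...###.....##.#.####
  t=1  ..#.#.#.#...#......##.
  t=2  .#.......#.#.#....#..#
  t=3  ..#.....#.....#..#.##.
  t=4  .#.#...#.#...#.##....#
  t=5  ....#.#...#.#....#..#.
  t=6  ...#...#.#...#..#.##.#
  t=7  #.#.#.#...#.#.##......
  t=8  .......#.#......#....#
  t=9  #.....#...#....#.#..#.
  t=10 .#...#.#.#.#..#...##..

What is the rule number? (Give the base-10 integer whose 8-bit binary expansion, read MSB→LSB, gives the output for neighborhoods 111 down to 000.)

  ### -> #   bit 7 = 1  t=0,i=6
  ##. -> .   bit 6 = 0  t=0,i=7
  #.# -> .   bit 5 = 0  t=0,i=0
  #.. -> #   bit 4 = 1  t=0,i=2
  .## -> .   bit 3 = 0  t=0,i=5
  .#. -> .   bit 2 = 0  t=0,i=1
  ..# -> #   bit 1 = 1  t=0,i=4
  ... -> .   bit 0 = 0  t=0,i=3
  bits 10010010 = 146

146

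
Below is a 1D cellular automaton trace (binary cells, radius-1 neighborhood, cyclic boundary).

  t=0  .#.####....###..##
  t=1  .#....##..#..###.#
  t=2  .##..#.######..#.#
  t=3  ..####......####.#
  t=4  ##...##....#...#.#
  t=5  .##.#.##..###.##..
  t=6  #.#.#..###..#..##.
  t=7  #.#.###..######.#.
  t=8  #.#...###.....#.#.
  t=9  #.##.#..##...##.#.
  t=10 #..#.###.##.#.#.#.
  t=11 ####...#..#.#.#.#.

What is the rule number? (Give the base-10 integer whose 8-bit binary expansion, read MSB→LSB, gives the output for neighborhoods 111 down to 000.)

86

  ###|.  b7=0 t=0,i=4
  ##.|#  b6=1 t=0,i=6
  #.#|.  b5=0 t=0,i=0
  #..|#  b4=1 t=0,i=7
  .##|.  b3=0 t=0,i=3
  .#.|#  b2=1 t=0,i=1
  ..#|#  b1=1 t=0,i=10
  ...|.  b0=0 t=0,i=8
  bits 01010110 = 86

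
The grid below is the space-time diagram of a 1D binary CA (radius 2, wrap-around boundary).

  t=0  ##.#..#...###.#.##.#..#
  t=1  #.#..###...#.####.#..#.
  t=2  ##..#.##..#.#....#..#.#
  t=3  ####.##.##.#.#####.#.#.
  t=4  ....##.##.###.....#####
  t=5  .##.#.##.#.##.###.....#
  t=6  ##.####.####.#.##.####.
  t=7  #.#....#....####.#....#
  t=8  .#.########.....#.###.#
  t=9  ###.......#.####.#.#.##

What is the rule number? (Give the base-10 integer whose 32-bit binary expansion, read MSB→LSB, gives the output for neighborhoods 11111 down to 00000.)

510479703

  nb #####: next=.  (t=3,i=15, bit31=0)
  nb ####.: next=.  (t=1,i=15, bit30=0)
  nb ###.#: next=.  (t=0,i=1, bit29=0)
  nb ###..: next=#  (t=1,i=7, bit28=1)
  nb ##.##: next=#  (t=3,i=4, bit27=1)
  nb ##.#.: next=#  (t=0,i=2, bit26=1)
  nb ##..#: next=#  (t=2,i=2, bit25=1)
  nb ##...: next=.  (t=1,i=8, bit24=0)
  nb #.###: next=.  (t=1,i=13, bit23=0)
  nb #.##.: next=#  (t=0,i=16, bit22=1)
  nb #.#.#: next=#  (t=0,i=14, bit21=1)
  nb #.#..: next=.  (t=0,i=3, bit20=0)
  nb #..##: next=#  (t=0,i=21, bit19=1)
  nb #..#.: next=#  (t=0,i=5, bit18=1)
  nb #...#: next=.  (t=0,i=8, bit17=0)
  nb #....: next=#  (t=2,i=14, bit16=1)
  nb .####: next=.  (t=1,i=14, bit15=0)
  nb .###.: next=#  (t=0,i=0, bit14=1)
  nb .##.#: next=.  (t=0,i=17, bit13=0)
  nb .##..: next=.  (t=2,i=7, bit12=0)
  nb .#.##: next=#  (t=0,i=15, bit11=1)
  nb .#.#.: next=#  (t=1,i=1, bit10=1)
  nb .#..#: next=.  (t=0,i=4, bit9=0)
  nb .#...: next=#  (t=0,i=7, bit8=1)
  nb ..###: next=.  (t=0,i=10, bit7=0)
  nb ..##.: next=#  (t=4,i=4, bit6=1)
  nb ..#.#: next=.  (t=1,i=11, bit5=0)
  nb ..#..: next=#  (t=0,i=6, bit4=1)
  nb ...##: next=.  (t=0,i=9, bit3=0)
  nb ...#.: next=#  (t=1,i=10, bit2=1)
  nb ....#: next=#  (t=2,i=15, bit1=1)
  nb .....: next=#  (t=4,i=15, bit0=1)
  bits 00011110011011010100110101010111 = 510479703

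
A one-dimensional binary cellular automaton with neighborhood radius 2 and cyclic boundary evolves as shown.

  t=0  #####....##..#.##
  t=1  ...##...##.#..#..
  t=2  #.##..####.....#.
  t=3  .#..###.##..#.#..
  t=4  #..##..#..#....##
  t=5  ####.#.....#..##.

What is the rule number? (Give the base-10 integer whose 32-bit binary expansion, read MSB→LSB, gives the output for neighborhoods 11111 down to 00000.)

1510615501

  [31] ##### => .  t=0,i=0
  [30] ####. => #  t=0,i=3
  [29] ###.# => .  t=3,i=6
  [28] ###.. => #  t=0,i=4
  [27] ##.## => #  t=3,i=7
  [26] ##.#. => .  t=1,i=10
  [25] ##..# => #  t=0,i=11
  [24] ##... => .  t=0,i=5
  [23] #.### => .  t=0,i=15
  [22] #.##. => .  t=2,i=2
  [21] #.#.# => .  t=2,i=0
  [20] #.#.. => .  t=1,i=11
  [19] #..## => #  t=2,i=5
  [18] #..#. => .  t=0,i=12
  [17] #...# => #  t=1,i=6
  [16] #.... => .  t=0,i=6
  [15] .#### => .  t=0,i=16
  [14] .###. => .  t=3,i=5
  [13] .##.# => #  t=1,i=9
  [12] .##.. => .  t=0,i=10
  [11] .#.## => #  t=0,i=14
  [10] .#.#. => .  t=2,i=16
  [9] .#..# => .  t=1,i=12
  [8] .#... => #  t=1,i=15
  [7] ..### => #  t=2,i=6
  [6] ..##. => #  t=0,i=9
  [5] ..#.# => .  t=0,i=13
  [4] ..#.. => .  t=1,i=14
  [3] ...## => #  t=0,i=8
  [2] ...#. => #  t=2,i=14
  [1] ....# => .  t=0,i=7
  [0] ..... => #  t=1,i=0
  bits 01011010000010100010100111001101 = 1510615501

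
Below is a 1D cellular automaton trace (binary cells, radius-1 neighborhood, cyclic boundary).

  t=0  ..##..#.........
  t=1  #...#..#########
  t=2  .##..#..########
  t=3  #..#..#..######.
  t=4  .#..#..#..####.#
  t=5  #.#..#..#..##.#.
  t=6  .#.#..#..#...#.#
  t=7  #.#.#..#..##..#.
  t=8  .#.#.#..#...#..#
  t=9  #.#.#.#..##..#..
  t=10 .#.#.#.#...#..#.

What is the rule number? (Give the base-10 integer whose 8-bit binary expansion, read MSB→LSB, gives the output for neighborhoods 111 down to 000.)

177

  [7] ### => #  t=1,i=8
  [6] ##. => .  t=0,i=3
  [5] #.# => #  t=2,i=0
  [4] #.. => #  t=0,i=4
  [3] .## => .  t=0,i=2
  [2] .#. => .  t=0,i=6
  [1] ..# => .  t=0,i=1
  [0] ... => #  t=0,i=0
  bits 10110001 = 177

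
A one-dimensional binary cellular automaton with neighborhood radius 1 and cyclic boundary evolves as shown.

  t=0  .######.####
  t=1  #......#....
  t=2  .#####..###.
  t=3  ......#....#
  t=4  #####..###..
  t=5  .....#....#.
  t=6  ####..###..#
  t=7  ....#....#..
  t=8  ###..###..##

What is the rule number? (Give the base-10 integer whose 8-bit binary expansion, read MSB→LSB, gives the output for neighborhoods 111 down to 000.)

49

  [7] ### => .  t=0,i=2
  [6] ##. => .  t=0,i=6
  [5] #.# => #  t=0,i=0
  [4] #.. => #  t=1,i=1
  [3] .## => .  t=0,i=1
  [2] .#. => .  t=1,i=0
  [1] ..# => .  t=1,i=6
  [0] ... => #  t=1,i=2
  bits 00110001 = 49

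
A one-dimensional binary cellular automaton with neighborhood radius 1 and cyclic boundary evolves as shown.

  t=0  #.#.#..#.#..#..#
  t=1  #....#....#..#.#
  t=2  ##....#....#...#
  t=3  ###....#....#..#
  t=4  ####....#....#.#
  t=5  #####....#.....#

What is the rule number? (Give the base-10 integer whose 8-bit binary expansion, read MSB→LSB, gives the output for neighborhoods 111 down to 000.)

216

  nb ###: next=#  (t=2,i=0, bit7=1)
  nb ##.: next=#  (t=0,i=0, bit6=1)
  nb #.#: next=.  (t=0,i=1, bit5=0)
  nb #..: next=#  (t=0,i=5, bit4=1)
  nb .##: next=#  (t=0,i=15, bit3=1)
  nb .#.: next=.  (t=0,i=2, bit2=0)
  nb ..#: next=.  (t=0,i=6, bit1=0)
  nb ...: next=.  (t=1,i=2, bit0=0)
  bits 11011000 = 216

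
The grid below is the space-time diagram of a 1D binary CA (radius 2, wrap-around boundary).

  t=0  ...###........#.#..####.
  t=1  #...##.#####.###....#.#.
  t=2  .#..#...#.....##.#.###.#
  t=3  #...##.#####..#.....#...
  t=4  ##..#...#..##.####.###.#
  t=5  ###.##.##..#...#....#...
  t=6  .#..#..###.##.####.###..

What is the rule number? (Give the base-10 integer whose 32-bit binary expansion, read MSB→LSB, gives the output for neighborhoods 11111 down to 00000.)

  ##### -> .   bit 31 = 0  t=1,i=9
  ####. -> .   bit 30 = 0  t=0,i=21
  ###.# -> .   bit 29 = 0  t=1,i=11
  ###.. -> #   bit 28 = 1  t=0,i=5
  ##.## -> .   bit 27 = 0  t=1,i=6
  ##.#. -> .   bit 26 = 0  t=2,i=16
  ##..# -> #   bit 25 = 1  t=3,i=12
  ##... -> .   bit 24 = 0  t=0,i=6
  #.### -> .   bit 23 = 0  t=1,i=7
  #.##. -> #   bit 22 = 1  t=5,i=4
  #.#.# -> .   bit 21 = 0  t=1,i=22
  #.#.. -> .   bit 20 = 0  t=0,i=16
  #..## -> .   bit 19 = 0  t=0,i=18
  #..#. -> .   bit 18 = 0  t=2,i=3
  #...# -> .   bit 17 = 0  t=1,i=2
  #.... -> #   bit 16 = 1  t=0,i=0
  .#### -> #   bit 15 = 1  t=0,i=20
  .###. -> #   bit 14 = 1  t=0,i=4
  .##.# -> .   bit 13 = 0  t=1,i=5
  .##.. -> #   bit 12 = 1  t=5,i=8
  .#.## -> .   bit 11 = 0  t=2,i=18
  .#.#. -> #   bit 10 = 1  t=0,i=15
  .#..# -> .   bit 9 = 0  t=0,i=17
  .#... -> #   bit 8 = 1  t=1,i=1
  ..### -> .   bit 7 = 0  t=0,i=3
  ..##. -> #   bit 6 = 1  t=1,i=4
  ..#.# -> #   bit 5 = 1  t=0,i=14
  ..#.. -> #   bit 4 = 1  t=2,i=4
  ...## -> .   bit 3 = 0  t=0,i=2
  ...#. -> #   bit 2 = 1  t=0,i=13
  ....# -> .   bit 1 = 0  t=0,i=1
  ..... -> #   bit 0 = 1  t=0,i=8
  bits 00010010010000011101010101110101 = 306304373

306304373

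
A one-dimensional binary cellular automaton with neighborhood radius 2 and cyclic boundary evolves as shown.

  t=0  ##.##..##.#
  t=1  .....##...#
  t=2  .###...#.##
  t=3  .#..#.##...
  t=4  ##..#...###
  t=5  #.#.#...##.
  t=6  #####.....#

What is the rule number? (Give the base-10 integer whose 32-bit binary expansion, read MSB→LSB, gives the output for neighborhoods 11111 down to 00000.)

1203340471

  #####|.  b31=0 t=4,i=10
  ####.|#  b30=1 t=4,i=0
  ###.#|.  b29=0 t=0,i=1
  ###..|.  b28=0 t=2,i=3
  ##.##|.  b27=0 t=0,i=2
  ##.#.|#  b26=1 t=5,i=10
  ##..#|#  b25=1 t=0,i=5
  ##...|#  b24=1 t=1,i=7
  #.###|#  b23=1 t=0,i=10
  #.##.|.  b22=0 t=0,i=3
  #.#.#|#  b21=1 t=5,i=0
  #.#..|#  b20=1 t=5,i=4
  #..##|#  b19=1 t=0,i=6
  #..#.|.  b18=0 t=3,i=3
  #...#|.  b17=0 t=1,i=8
  #....|#  b16=1 t=1,i=1
  .####|#  b15=1 t=4,i=9
  .###.|.  b14=0 t=0,i=0
  .##.#|.  b13=0 t=0,i=8
  .##..|.  b12=0 t=0,i=4
  .#.##|.  b11=0 t=2,i=8
  .#.#.|#  b10=1 t=5,i=1
  .#..#|.  b9=0 t=3,i=2
  .#...|.  b8=0 t=1,i=0
  ..###|#  b7=1 t=4,i=8
  ..##.|.  b6=0 t=0,i=7
  ..#.#|#  b5=1 t=2,i=7
  ..#..|#  b4=1 t=1,i=10
  ...##|.  b3=0 t=1,i=4
  ...#.|#  b2=1 t=1,i=9
  ....#|#  b1=1 t=1,i=3
  .....|#  b0=1 t=1,i=2
  bits 01000111101110011000010010110111 = 1203340471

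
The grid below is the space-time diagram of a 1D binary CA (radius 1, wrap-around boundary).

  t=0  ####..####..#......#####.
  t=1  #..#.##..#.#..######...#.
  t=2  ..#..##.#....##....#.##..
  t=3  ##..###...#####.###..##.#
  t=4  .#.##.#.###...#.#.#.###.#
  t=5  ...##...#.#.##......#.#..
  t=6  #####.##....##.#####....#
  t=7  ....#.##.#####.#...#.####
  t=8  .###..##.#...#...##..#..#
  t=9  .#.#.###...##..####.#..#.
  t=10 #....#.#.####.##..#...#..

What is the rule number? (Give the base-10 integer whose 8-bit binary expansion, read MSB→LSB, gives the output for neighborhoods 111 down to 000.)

  ### -> .   bit 7 = 0  t=0,i=1
  ##. -> #   bit 6 = 1  t=0,i=3
  #.# -> .   bit 5 = 0  t=0,i=24
  #.. -> .   bit 4 = 0  t=0,i=4
  .## -> #   bit 3 = 1  t=0,i=0
  .#. -> .   bit 2 = 0  t=0,i=12
  ..# -> #   bit 1 = 1  t=0,i=5
  ... -> #   bit 0 = 1  t=0,i=14
  bits 01001011 = 75

75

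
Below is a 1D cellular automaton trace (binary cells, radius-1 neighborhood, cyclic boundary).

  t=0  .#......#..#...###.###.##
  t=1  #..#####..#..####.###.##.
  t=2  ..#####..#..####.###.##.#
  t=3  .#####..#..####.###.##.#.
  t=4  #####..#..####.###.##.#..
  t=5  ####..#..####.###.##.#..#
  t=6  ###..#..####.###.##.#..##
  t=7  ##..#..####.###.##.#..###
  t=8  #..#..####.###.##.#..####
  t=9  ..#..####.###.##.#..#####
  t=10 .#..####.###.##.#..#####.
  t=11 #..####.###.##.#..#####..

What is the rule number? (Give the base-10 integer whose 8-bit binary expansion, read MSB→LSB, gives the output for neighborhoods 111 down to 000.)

  [7] ### => #  t=0,i=16
  [6] ##. => .  t=0,i=17
  [5] #.# => #  t=0,i=0
  [4] #.. => .  t=0,i=2
  [3] .## => #  t=0,i=15
  [2] .#. => .  t=0,i=1
  [1] ..# => #  t=0,i=7
  [0] ... => #  t=0,i=3
  bits 10101011 = 171

171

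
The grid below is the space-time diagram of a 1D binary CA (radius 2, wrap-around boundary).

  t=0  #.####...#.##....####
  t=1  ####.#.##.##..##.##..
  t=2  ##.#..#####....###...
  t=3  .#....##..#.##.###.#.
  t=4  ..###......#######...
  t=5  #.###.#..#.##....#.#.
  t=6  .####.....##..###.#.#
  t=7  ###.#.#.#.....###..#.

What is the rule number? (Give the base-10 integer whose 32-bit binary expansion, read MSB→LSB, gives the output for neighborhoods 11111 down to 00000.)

952364422

  nb #####: next=.  (t=0,i=19, bit31=0)
  nb ####.: next=.  (t=0,i=4, bit30=0)
  nb ###.#: next=#  (t=0,i=0, bit29=1)
  nb ###..: next=#  (t=0,i=5, bit28=1)
  nb ##.##: next=#  (t=0,i=1, bit27=1)
  nb ##.#.: next=.  (t=1,i=4, bit26=0)
  nb ##..#: next=.  (t=1,i=12, bit25=0)
  nb ##...: next=.  (t=0,i=6, bit24=0)
  nb #.###: next=#  (t=0,i=2, bit23=1)
  nb #.##.: next=#  (t=0,i=11, bit22=1)
  nb #.#.#: next=.  (t=1,i=5, bit21=0)
  nb #.#..: next=.  (t=2,i=3, bit20=0)
  nb #..##: next=.  (t=1,i=13, bit19=0)
  nb #..#.: next=.  (t=3,i=0, bit18=0)
  nb #...#: next=#  (t=0,i=7, bit17=1)
  nb #....: next=#  (t=0,i=14, bit16=1)
  nb .####: next=#  (t=0,i=3, bit15=1)
  nb .###.: next=#  (t=2,i=16, bit14=1)
  nb .##.#: next=#  (t=1,i=8, bit13=1)
  nb .##..: next=.  (t=0,i=12, bit12=0)
  nb .#.##: next=#  (t=0,i=10, bit11=1)
  nb .#.#.: next=#  (t=5,i=18, bit10=1)
  nb .#..#: next=.  (t=2,i=4, bit9=0)
  nb .#...: next=#  (t=3,i=2, bit8=1)
  nb ..###: next=#  (t=0,i=17, bit7=1)
  nb ..##.: next=.  (t=1,i=14, bit6=0)
  nb ..#.#: next=.  (t=0,i=9, bit5=0)
  nb ..#..: next=.  (t=3,i=1, bit4=0)
  nb ...##: next=.  (t=0,i=16, bit3=0)
  nb ...#.: next=#  (t=0,i=8, bit2=1)
  nb ....#: next=#  (t=0,i=15, bit1=1)
  nb .....: next=.  (t=4,i=7, bit0=0)
  bits 00111000110000111110110110000110 = 952364422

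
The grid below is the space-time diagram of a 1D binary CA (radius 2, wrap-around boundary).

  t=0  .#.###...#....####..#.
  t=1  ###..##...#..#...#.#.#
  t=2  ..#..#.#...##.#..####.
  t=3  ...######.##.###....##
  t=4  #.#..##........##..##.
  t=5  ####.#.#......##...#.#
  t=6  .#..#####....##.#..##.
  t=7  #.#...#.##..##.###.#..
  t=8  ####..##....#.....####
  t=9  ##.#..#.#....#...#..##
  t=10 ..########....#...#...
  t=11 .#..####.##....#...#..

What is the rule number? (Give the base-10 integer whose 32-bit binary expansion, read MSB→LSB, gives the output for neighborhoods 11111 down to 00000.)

  nb #####: next=#  (t=3,i=5, bit31=1)
  nb ####.: next=.  (t=0,i=16, bit30=0)
  nb ###.#: next=.  (t=3,i=8, bit29=0)
  nb ###..: next=#  (t=0,i=5, bit28=1)
  nb ##.##: next=.  (t=3,i=9, bit27=0)
  nb ##.#.: next=#  (t=2,i=13, bit26=1)
  nb ##..#: next=.  (t=0,i=18, bit25=0)
  nb ##...: next=#  (t=0,i=6, bit24=1)
  nb #.###: next=.  (t=0,i=3, bit23=0)
  nb #.##.: next=.  (t=3,i=10, bit22=0)
  nb #.#.#: next=#  (t=1,i=19, bit21=1)
  nb #.#..: next=#  (t=2,i=7, bit20=1)
  nb #..##: next=.  (t=1,i=4, bit19=0)
  nb #..#.: next=#  (t=0,i=0, bit18=1)
  nb #...#: next=.  (t=0,i=7, bit17=0)
  nb #....: next=.  (t=0,i=11, bit16=0)
  nb .####: next=.  (t=0,i=15, bit15=0)
  nb .###.: next=.  (t=0,i=4, bit14=0)
  nb .##.#: next=.  (t=2,i=12, bit13=0)
  nb .##..: next=.  (t=1,i=6, bit12=0)
  nb .#.##: next=#  (t=0,i=2, bit11=1)
  nb .#.#.: next=#  (t=1,i=18, bit10=1)
  nb .#..#: next=#  (t=0,i=21, bit9=1)
  nb .#...: next=#  (t=0,i=10, bit8=1)
  nb ..###: next=.  (t=0,i=14, bit7=0)
  nb ..##.: next=#  (t=1,i=5, bit6=1)
  nb ..#.#: next=#  (t=0,i=1, bit5=1)
  nb ..#..: next=.  (t=0,i=9, bit4=0)
  nb ...##: next=#  (t=0,i=13, bit3=1)
  nb ...#.: next=.  (t=0,i=8, bit2=0)
  nb ....#: next=.  (t=0,i=12, bit1=0)
  nb .....: next=.  (t=4,i=9, bit0=0)
  bits 10010101001101000000111101101000 = 2503217000

2503217000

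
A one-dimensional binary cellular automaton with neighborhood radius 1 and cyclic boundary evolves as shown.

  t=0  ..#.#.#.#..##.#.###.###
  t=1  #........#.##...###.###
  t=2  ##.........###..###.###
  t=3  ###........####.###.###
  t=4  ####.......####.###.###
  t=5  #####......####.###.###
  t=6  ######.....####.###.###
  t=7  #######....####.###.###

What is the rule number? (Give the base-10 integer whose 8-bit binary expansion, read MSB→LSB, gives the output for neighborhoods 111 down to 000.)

  ###|#  b7=1 t=0,i=17
  ##.|#  b6=1 t=0,i=12
  #.#|.  b5=0 t=0,i=3
  #..|#  b4=1 t=0,i=0
  .##|#  b3=1 t=0,i=11
  .#.|.  b2=0 t=0,i=2
  ..#|.  b1=0 t=0,i=1
  ...|.  b0=0 t=1,i=2
  bits 11011000 = 216

216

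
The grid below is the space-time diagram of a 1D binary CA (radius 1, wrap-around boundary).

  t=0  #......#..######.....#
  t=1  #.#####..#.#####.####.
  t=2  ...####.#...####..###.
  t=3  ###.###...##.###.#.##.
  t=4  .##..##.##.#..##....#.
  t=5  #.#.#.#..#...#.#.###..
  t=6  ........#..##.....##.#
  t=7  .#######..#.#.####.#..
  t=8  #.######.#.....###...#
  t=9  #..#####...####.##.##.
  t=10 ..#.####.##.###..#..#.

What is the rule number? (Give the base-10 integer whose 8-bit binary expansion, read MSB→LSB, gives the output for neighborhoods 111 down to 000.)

195

  ### -> #   bit 7 = 1  t=0,i=11
  ##. -> #   bit 6 = 1  t=0,i=0
  #.# -> .   bit 5 = 0  t=1,i=1
  #.. -> .   bit 4 = 0  t=0,i=1
  .## -> .   bit 3 = 0  t=0,i=10
  .#. -> .   bit 2 = 0  t=0,i=7
  ..# -> #   bit 1 = 1  t=0,i=6
  ... -> #   bit 0 = 1  t=0,i=2
  bits 11000011 = 195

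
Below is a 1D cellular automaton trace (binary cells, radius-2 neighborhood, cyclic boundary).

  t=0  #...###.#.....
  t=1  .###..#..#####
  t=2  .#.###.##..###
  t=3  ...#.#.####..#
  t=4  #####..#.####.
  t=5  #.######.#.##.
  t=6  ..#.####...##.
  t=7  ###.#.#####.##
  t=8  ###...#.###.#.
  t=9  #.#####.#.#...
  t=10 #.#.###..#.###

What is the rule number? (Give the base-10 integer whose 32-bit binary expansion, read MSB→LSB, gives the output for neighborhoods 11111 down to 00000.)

  #####|#  b31=1 t=1,i=11
  ####.|#  b30=1 t=1,i=12
  ###.#|#  b29=1 t=0,i=6
  ###..|#  b28=1 t=1,i=3
  ##.##|.  b27=0 t=1,i=0
  ##.#.|.  b26=0 t=0,i=7
  ##..#|#  b25=1 t=1,i=4
  ##...|#  b24=1 t=6,i=8
  #.###|#  b23=1 t=1,i=1
  #.##.|#  b22=1 t=2,i=7
  #.#.#|.  b21=0 t=2,i=1
  #.#..|.  b20=0 t=0,i=8
  #..##|#  b19=1 t=1,i=8
  #..#.|#  b18=1 t=1,i=5
  #...#|#  b17=1 t=0,i=2
  #....|#  b16=1 t=0,i=10
  .####|.  b15=0 t=1,i=10
  .###.|.  b14=0 t=0,i=5
  .##.#|#  b13=1 t=5,i=12
  .##..|#  b12=1 t=2,i=8
  .#.##|.  b11=0 t=2,i=2
  .#.#.|#  b10=1 t=3,i=4
  .#..#|#  b9=1 t=1,i=7
  .#...|#  b8=1 t=0,i=1
  ..###|.  b7=0 t=0,i=4
  ..##.|.  b6=0 t=6,i=11
  ..#.#|#  b5=1 t=3,i=3
  ..#..|.  b4=0 t=0,i=0
  ...##|#  b3=1 t=0,i=3
  ...#.|#  b2=1 t=0,i=13
  ....#|#  b1=1 t=0,i=12
  .....|#  b0=1 t=0,i=11
  bits 11110011110011110011011100101111 = 4090443567

4090443567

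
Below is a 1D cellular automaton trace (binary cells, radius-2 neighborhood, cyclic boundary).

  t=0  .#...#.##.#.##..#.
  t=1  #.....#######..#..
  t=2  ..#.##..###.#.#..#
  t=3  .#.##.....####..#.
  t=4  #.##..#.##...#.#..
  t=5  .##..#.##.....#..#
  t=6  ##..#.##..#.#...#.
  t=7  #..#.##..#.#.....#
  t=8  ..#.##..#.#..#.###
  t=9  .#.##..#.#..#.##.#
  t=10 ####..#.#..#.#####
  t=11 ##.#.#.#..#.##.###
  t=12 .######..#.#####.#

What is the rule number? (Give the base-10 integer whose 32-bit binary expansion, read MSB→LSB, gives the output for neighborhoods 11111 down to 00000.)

  nb #####: next=#  (t=1,i=8, bit31=1)
  nb ####.: next=.  (t=1,i=11, bit30=0)
  nb ###.#: next=#  (t=2,i=10, bit29=1)
  nb ###..: next=#  (t=1,i=12, bit28=1)
  nb ##.##: next=#  (t=11,i=14, bit27=1)
  nb ##.#.: next=#  (t=0,i=9, bit26=1)
  nb ##..#: next=.  (t=0,i=14, bit25=0)
  nb ##...: next=.  (t=3,i=5, bit24=0)
  nb #.###: next=#  (t=8,i=15, bit23=1)
  nb #.##.: next=#  (t=0,i=7, bit22=1)
  nb #.#.#: next=#  (t=0,i=10, bit21=1)
  nb #.#..: next=.  (t=2,i=14, bit20=0)
  nb #..##: next=.  (t=2,i=7, bit19=0)
  nb #..#.: next=#  (t=0,i=0, bit18=1)
  nb #...#: next=.  (t=0,i=3, bit17=0)
  nb #....: next=#  (t=1,i=2, bit16=1)
  nb .####: next=.  (t=1,i=7, bit15=0)
  nb .###.: next=.  (t=2,i=9, bit14=0)
  nb .##.#: next=#  (t=0,i=8, bit13=1)
  nb .##..: next=.  (t=0,i=13, bit12=0)
  nb .#.##: next=#  (t=0,i=6, bit11=1)
  nb .#.#.: next=#  (t=2,i=13, bit10=1)
  nb .#..#: next=.  (t=0,i=17, bit9=0)
  nb .#...: next=.  (t=0,i=2, bit8=0)
  nb ..###: next=.  (t=1,i=6, bit7=0)
  nb ..##.: next=#  (t=7,i=17, bit6=1)
  nb ..#.#: next=.  (t=0,i=5, bit5=0)
  nb ..#..: next=.  (t=0,i=1, bit4=0)
  nb ...##: next=#  (t=1,i=5, bit3=1)
  nb ...#.: next=.  (t=0,i=4, bit2=0)
  nb ....#: next=#  (t=1,i=4, bit1=1)
  nb .....: next=.  (t=1,i=3, bit0=0)
  bits 10111100111001010010110001001010 = 3169135690

3169135690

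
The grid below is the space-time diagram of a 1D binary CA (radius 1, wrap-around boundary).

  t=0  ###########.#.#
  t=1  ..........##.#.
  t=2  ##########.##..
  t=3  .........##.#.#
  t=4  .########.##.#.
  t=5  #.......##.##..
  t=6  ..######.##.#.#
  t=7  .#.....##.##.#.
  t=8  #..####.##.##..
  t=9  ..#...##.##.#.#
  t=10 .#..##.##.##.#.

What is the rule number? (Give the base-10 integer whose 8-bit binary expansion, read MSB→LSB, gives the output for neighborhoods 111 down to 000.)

  ### -> .   bit 7 = 0  t=0,i=0
  ##. -> #   bit 6 = 1  t=0,i=10
  #.# -> #   bit 5 = 1  t=0,i=11
  #.. -> .   bit 4 = 0  t=1,i=14
  .## -> .   bit 3 = 0  t=0,i=14
  .#. -> .   bit 2 = 0  t=0,i=12
  ..# -> #   bit 1 = 1  t=1,i=9
  ... -> #   bit 0 = 1  t=1,i=0
  bits 01100011 = 99

99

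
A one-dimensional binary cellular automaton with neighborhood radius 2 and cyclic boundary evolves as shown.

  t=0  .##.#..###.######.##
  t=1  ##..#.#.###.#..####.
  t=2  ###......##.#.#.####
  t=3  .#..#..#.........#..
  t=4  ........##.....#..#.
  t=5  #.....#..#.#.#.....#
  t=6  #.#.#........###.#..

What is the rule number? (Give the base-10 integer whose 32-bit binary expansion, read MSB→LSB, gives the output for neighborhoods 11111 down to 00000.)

  [31] ##### => .  t=0,i=13
  [30] ####. => #  t=0,i=15
  [29] ###.# => #  t=0,i=9
  [28] ###.. => .  t=2,i=2
  [27] ##.## => #  t=0,i=0
  [26] ##.#. => .  t=0,i=3
  [25] ##..# => #  t=1,i=2
  [24] ##... => .  t=2,i=3
  [23] #.### => .  t=0,i=11
  [22] #.##. => #  t=0,i=1
  [21] #.#.# => .  t=1,i=6
  [20] #.#.. => #  t=0,i=4
  [19] #..## => #  t=0,i=6
  [18] #..#. => .  t=1,i=3
  [17] #...# => .  t=3,i=19
  [16] #.... => #  t=2,i=4
  [15] .#### => #  t=0,i=12
  [14] .###. => #  t=0,i=8
  [13] .##.# => .  t=0,i=2
  [12] .##.. => #  t=1,i=1
  [11] .#.## => .  t=1,i=7
  [10] .#.#. => .  t=1,i=5
  [9] .#..# => .  t=0,i=5
  [8] .#... => #  t=3,i=8
  [7] ..### => .  t=0,i=7
  [6] ..##. => .  t=2,i=9
  [5] ..#.# => .  t=1,i=4
  [4] ..#.. => .  t=3,i=1
  [3] ...## => .  t=2,i=8
  [2] ...#. => .  t=3,i=0
  [1] ....# => #  t=2,i=7
  [0] ..... => .  t=2,i=5
  bits 01101010010110011101000100000010 = 1784271106

1784271106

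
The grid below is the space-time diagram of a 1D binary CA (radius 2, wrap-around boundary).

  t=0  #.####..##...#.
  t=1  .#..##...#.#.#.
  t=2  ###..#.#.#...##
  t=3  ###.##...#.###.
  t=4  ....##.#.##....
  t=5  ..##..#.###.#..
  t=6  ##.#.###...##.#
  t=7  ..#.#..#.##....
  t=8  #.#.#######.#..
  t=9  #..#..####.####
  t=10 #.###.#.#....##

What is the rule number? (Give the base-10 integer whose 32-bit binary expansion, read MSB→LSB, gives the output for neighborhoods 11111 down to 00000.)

3562478266

  #####|#  b31=1 t=2,i=0
  ####.|#  b30=1 t=0,i=4
  ###.#|.  b29=0 t=3,i=2
  ###..|#  b28=1 t=0,i=5
  ##.##|.  b27=0 t=3,i=3
  ##.#.|#  b26=1 t=4,i=6
  ##..#|.  b25=0 t=0,i=6
  ##...|.  b24=0 t=0,i=10
  #.###|.  b23=0 t=0,i=2
  #.##.|#  b22=1 t=3,i=4
  #.#.#|.  b21=0 t=0,i=0
  #.#..|#  b20=1 t=1,i=13
  #..##|.  b19=0 t=0,i=7
  #..#.|#  b18=1 t=1,i=0
  #...#|#  b17=1 t=0,i=11
  #....|#  b16=1 t=4,i=12
  .####|.  b15=0 t=0,i=3
  .###.|.  b14=0 t=3,i=1
  .##.#|.  b13=0 t=4,i=5
  .##..|#  b12=1 t=0,i=9
  .#.##|#  b11=1 t=0,i=1
  .#.#.|.  b10=0 t=0,i=14
  .#..#|#  b9=1 t=1,i=2
  .#...|.  b8=0 t=2,i=10
  ..###|#  b7=1 t=2,i=13
  ..##.|.  b6=0 t=0,i=8
  ..#.#|#  b5=1 t=0,i=13
  ..#..|#  b4=1 t=1,i=1
  ...##|#  b3=1 t=2,i=12
  ...#.|.  b2=0 t=0,i=12
  ....#|#  b1=1 t=4,i=2
  .....|.  b0=0 t=4,i=0
  bits 11010100010101110001101010111010 = 3562478266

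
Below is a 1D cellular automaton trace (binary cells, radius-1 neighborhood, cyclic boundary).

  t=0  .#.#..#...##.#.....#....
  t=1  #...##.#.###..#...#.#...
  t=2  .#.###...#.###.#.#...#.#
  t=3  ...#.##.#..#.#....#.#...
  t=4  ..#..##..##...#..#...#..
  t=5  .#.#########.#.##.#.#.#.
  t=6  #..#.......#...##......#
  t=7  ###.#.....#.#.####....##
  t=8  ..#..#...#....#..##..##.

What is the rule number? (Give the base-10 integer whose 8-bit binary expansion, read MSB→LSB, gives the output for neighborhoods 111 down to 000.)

90

  nb ###: next=.  (t=1,i=10, bit7=0)
  nb ##.: next=#  (t=0,i=11, bit6=1)
  nb #.#: next=.  (t=0,i=2, bit5=0)
  nb #..: next=#  (t=0,i=4, bit4=1)
  nb .##: next=#  (t=0,i=10, bit3=1)
  nb .#.: next=.  (t=0,i=1, bit2=0)
  nb ..#: next=#  (t=0,i=0, bit1=1)
  nb ...: next=.  (t=0,i=8, bit0=0)
  bits 01011010 = 90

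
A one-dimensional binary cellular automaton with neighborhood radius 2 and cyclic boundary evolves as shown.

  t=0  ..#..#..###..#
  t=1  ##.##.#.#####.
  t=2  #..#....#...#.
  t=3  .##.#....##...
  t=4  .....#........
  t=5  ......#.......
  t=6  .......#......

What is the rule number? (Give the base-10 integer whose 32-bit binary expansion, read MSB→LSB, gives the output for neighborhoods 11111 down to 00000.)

851854208

  nb #####: next=.  (t=1,i=10, bit31=0)
  nb ####.: next=.  (t=1,i=11, bit30=0)
  nb ###.#: next=#  (t=1,i=12, bit29=1)
  nb ###..: next=#  (t=0,i=10, bit28=1)
  nb ##.##: next=.  (t=1,i=2, bit27=0)
  nb ##.#.: next=.  (t=1,i=5, bit26=0)
  nb ##..#: next=#  (t=0,i=11, bit25=1)
  nb ##...: next=.  (t=3,i=11, bit24=0)
  nb #.###: next=#  (t=1,i=8, bit23=1)
  nb #.##.: next=#  (t=1,i=0, bit22=1)
  nb #.#.#: next=.  (t=1,i=6, bit21=0)
  nb #.#..: next=.  (t=2,i=0, bit20=0)
  nb #..##: next=.  (t=0,i=7, bit19=0)
  nb #..#.: next=#  (t=0,i=1, bit18=1)
  nb #...#: next=#  (t=2,i=10, bit17=1)
  nb #....: next=.  (t=2,i=5, bit16=0)
  nb .####: next=.  (t=1,i=9, bit15=0)
  nb .###.: next=#  (t=0,i=9, bit14=1)
  nb .##.#: next=.  (t=1,i=1, bit13=0)
  nb .##..: next=.  (t=3,i=10, bit12=0)
  nb .#.##: next=.  (t=1,i=7, bit11=0)
  nb .#.#.: next=.  (t=2,i=13, bit10=0)
  nb .#..#: next=#  (t=0,i=0, bit9=1)
  nb .#...: next=#  (t=2,i=4, bit8=1)
  nb ..###: next=#  (t=0,i=8, bit7=1)
  nb ..##.: next=.  (t=3,i=1, bit6=0)
  nb ..#.#: next=.  (t=2,i=12, bit5=0)
  nb ..#..: next=.  (t=0,i=2, bit4=0)
  nb ...##: next=.  (t=3,i=0, bit3=0)
  nb ...#.: next=.  (t=2,i=7, bit2=0)
  nb ....#: next=.  (t=2,i=6, bit1=0)
  nb .....: next=.  (t=4,i=0, bit0=0)
  bits 00110010110001100100001110000000 = 851854208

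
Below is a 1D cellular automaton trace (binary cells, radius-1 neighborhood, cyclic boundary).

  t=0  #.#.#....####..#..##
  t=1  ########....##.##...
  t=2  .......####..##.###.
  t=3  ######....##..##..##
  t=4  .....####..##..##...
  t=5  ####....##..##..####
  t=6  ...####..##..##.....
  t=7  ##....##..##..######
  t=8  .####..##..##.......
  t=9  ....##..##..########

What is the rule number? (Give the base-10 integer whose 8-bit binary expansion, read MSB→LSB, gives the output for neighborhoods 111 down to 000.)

  ### -> .   bit 7 = 0  t=0,i=10
  ##. -> #   bit 6 = 1  t=0,i=0
  #.# -> #   bit 5 = 1  t=0,i=1
  #.. -> #   bit 4 = 1  t=0,i=5
  .## -> .   bit 3 = 0  t=0,i=9
  .#. -> #   bit 2 = 1  t=0,i=2
  ..# -> .   bit 1 = 0  t=0,i=8
  ... -> #   bit 0 = 1  t=0,i=6
  bits 01110101 = 117

117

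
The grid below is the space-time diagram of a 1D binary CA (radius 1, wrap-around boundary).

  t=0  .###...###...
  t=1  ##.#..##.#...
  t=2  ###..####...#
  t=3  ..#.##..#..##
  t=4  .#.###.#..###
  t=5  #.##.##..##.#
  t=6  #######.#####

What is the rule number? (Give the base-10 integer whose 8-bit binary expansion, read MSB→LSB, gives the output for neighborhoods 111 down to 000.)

  ### -> .   bit 7 = 0  t=0,i=2
  ##. -> #   bit 6 = 1  t=0,i=3
  #.# -> #   bit 5 = 1  t=1,i=2
  #.. -> .   bit 4 = 0  t=0,i=4
  .## -> #   bit 3 = 1  t=0,i=1
  .#. -> .   bit 2 = 0  t=1,i=3
  ..# -> #   bit 1 = 1  t=0,i=0
  ... -> .   bit 0 = 0  t=0,i=5
  bits 01101010 = 106

106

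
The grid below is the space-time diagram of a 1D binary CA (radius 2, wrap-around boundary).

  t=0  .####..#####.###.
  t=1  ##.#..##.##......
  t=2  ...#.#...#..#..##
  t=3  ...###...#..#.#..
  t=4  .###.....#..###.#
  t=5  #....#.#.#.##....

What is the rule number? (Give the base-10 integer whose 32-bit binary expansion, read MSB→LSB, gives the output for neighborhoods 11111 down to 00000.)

  nb #####: next=#  (t=0,i=9, bit31=1)
  nb ####.: next=#  (t=0,i=3, bit30=1)
  nb ###.#: next=.  (t=0,i=11, bit29=0)
  nb ###..: next=.  (t=0,i=4, bit28=0)
  nb ##.##: next=.  (t=0,i=12, bit27=0)
  nb ##.#.: next=.  (t=1,i=2, bit26=0)
  nb ##..#: next=.  (t=0,i=5, bit25=0)
  nb ##...: next=.  (t=1,i=11, bit24=0)
  nb #.###: next=.  (t=0,i=13, bit23=0)
  nb #.##.: next=#  (t=1,i=9, bit22=1)
  nb #.#.#: next=.  (t=4,i=16, bit21=0)
  nb #.#..: next=#  (t=1,i=3, bit20=1)
  nb #..##: next=#  (t=0,i=0, bit19=1)
  nb #..#.: next=.  (t=2,i=11, bit18=0)
  nb #...#: next=.  (t=2,i=1, bit17=0)
  nb #....: next=#  (t=1,i=12, bit16=1)
  nb .####: next=.  (t=0,i=2, bit15=0)
  nb .###.: next=.  (t=0,i=14, bit14=0)
  nb .##.#: next=.  (t=1,i=1, bit13=0)
  nb .##..: next=.  (t=1,i=10, bit12=0)
  nb .#.##: next=#  (t=4,i=0, bit11=1)
  nb .#.#.: next=#  (t=2,i=4, bit10=1)
  nb .#..#: next=.  (t=1,i=4, bit9=0)
  nb .#...: next=.  (t=2,i=6, bit8=0)
  nb ..###: next=#  (t=0,i=1, bit7=1)
  nb ..##.: next=.  (t=1,i=0, bit6=0)
  nb ..#.#: next=#  (t=2,i=3, bit5=1)
  nb ..#..: next=#  (t=2,i=9, bit4=1)
  nb ...##: next=#  (t=1,i=16, bit3=1)
  nb ...#.: next=.  (t=2,i=2, bit2=0)
  nb ....#: next=#  (t=1,i=15, bit1=1)
  nb .....: next=.  (t=1,i=13, bit0=0)
  bits 11000000010110010000110010111010 = 3227061434

3227061434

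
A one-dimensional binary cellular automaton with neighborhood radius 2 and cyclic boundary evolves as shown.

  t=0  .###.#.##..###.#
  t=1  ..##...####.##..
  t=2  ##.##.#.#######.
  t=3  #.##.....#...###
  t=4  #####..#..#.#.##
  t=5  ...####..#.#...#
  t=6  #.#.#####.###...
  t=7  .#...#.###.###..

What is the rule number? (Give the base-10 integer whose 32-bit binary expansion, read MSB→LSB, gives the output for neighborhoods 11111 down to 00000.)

2069681418

  ##### -> .   bit 31 = 0  t=2,i=10
  ####. -> #   bit 30 = 1  t=1,i=9
  ###.# -> #   bit 29 = 1  t=0,i=3
  ###.. -> #   bit 28 = 1  t=4,i=4
  ##.## -> #   bit 27 = 1  t=1,i=11
  ##.#. -> .   bit 26 = 0  t=0,i=4
  ##..# -> #   bit 25 = 1  t=0,i=9
  ##... -> #   bit 24 = 1  t=1,i=4
  #.### -> .   bit 23 = 0  t=0,i=1
  #.##. -> #   bit 22 = 1  t=0,i=7
  #.#.# -> .   bit 21 = 0  t=0,i=5
  #.#.. -> #   bit 20 = 1  t=5,i=11
  #..## -> #   bit 19 = 1  t=0,i=10
  #..#. -> #   bit 18 = 1  t=4,i=6
  #...# -> .   bit 17 = 0  t=1,i=5
  #.... -> .   bit 16 = 0  t=1,i=15
  .#### -> #   bit 15 = 1  t=1,i=8
  .###. -> #   bit 14 = 1  t=0,i=2
  .##.# -> .   bit 13 = 0  t=2,i=1
  .##.. -> #   bit 12 = 1  t=0,i=8
  .#.## -> .   bit 11 = 0  t=0,i=0
  .#.#. -> #   bit 10 = 1  t=4,i=11
  .#..# -> .   bit 9 = 0  t=4,i=8
  .#... -> #   bit 8 = 1  t=3,i=10
  ..### -> .   bit 7 = 0  t=0,i=11
  ..##. -> .   bit 6 = 0  t=1,i=2
  ..#.# -> .   bit 5 = 0  t=4,i=10
  ..#.. -> .   bit 4 = 0  t=3,i=9
  ...## -> #   bit 3 = 1  t=1,i=1
  ...#. -> .   bit 2 = 0  t=3,i=8
  ....# -> #   bit 1 = 1  t=1,i=0
  ..... -> .   bit 0 = 0  t=3,i=6
  bits 01111011010111001101010100001010 = 2069681418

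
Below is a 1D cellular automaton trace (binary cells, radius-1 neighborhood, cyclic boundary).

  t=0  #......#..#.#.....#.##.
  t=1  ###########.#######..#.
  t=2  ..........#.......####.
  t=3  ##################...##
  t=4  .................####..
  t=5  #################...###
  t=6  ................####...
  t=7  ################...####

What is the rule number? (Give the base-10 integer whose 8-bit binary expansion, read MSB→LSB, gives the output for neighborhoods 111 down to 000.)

87

  ### -> .   bit 7 = 0  t=1,i=1
  ##. -> #   bit 6 = 1  t=0,i=21
  #.# -> .   bit 5 = 0  t=0,i=11
  #.. -> #   bit 4 = 1  t=0,i=1
  .## -> .   bit 3 = 0  t=0,i=20
  .#. -> #   bit 2 = 1  t=0,i=0
  ..# -> #   bit 1 = 1  t=0,i=6
  ... -> #   bit 0 = 1  t=0,i=2
  bits 01010111 = 87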